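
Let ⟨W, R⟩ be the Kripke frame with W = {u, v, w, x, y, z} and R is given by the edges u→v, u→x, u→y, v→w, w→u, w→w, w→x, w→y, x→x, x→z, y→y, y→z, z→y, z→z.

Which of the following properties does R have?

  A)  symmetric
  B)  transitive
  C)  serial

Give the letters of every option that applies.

C

(A) not symmetric: u R v but not v R u.
(B) not transitive: u R v and v R w but not u R w.
(C) serial: every world has an R-successor.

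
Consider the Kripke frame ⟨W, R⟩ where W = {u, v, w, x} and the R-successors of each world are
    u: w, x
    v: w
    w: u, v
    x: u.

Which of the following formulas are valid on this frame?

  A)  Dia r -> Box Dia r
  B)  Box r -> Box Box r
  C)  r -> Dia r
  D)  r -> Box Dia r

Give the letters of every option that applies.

D

R is not reflexive: not u R u.
R is symmetric: every R-edge is matched by its reverse.
R is not transitive: u R w and w R u but not u R u.
R is not euclidean: u R w and u R x but not w R x.
(A) axiom 5: valid iff R is euclidean. R is not euclidean — not valid.
(B) Box r -> Box Box r (axiom 4) characterises the transitive frames. R is not transitive — not valid.
(C) r -> Dia r is the dual of axiom T; it is valid on a frame exactly when R is reflexive. R is not reflexive, so not valid.
(D) axiom B: valid iff R is symmetric. R is symmetric — valid.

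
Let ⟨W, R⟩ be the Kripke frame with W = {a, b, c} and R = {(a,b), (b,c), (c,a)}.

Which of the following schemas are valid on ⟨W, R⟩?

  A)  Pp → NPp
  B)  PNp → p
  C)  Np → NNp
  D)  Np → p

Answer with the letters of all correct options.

R is not reflexive: not a R a.
R is not symmetric: a R b but not b R a.
R is not transitive: a R b and b R c but not a R c.
R is not euclidean: a R b and a R b but not b R b.
(A) Pp → NPp is axiom 5, which corresponds to the euclidean property. R is not euclidean — not valid.
(B) PNp → p is the dual of axiom B; it is valid on a frame exactly when R is symmetric. R is not symmetric, so not valid.
(C) Np → NNp is axiom 4, which corresponds to transitivity. R is not transitive — not valid.
(D) axiom T: valid iff R is reflexive. R is not reflexive — not valid.

none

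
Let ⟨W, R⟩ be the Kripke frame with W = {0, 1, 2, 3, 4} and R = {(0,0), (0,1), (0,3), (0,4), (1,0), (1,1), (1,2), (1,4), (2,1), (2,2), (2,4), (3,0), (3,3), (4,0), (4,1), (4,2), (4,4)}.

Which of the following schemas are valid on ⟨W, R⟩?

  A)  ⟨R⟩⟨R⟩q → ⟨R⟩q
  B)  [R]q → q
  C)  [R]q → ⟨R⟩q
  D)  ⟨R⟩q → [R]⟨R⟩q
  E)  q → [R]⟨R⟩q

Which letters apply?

B, C, E

R is reflexive: each world relates to itself.
R is symmetric: every R-edge is matched by its reverse.
R is not transitive: 0 R 1 and 1 R 2 but not 0 R 2.
R is not euclidean: 0 R 1 and 0 R 3 but not 1 R 3.
R is serial: every world has an R-successor.
(A) the dual of axiom 4: valid iff R is transitive. R is not transitive — not valid.
(B) [R]q → q is axiom T; it is valid on a frame exactly when R is reflexive. R is reflexive, so valid.
(C) [R]q → ⟨R⟩q (axiom D) characterises the serial frames. R is serial — valid.
(D) axiom 5: valid iff R is euclidean. R is not euclidean — not valid.
(E) q → [R]⟨R⟩q is axiom B; it is valid on a frame exactly when R is symmetric. R is symmetric, so valid.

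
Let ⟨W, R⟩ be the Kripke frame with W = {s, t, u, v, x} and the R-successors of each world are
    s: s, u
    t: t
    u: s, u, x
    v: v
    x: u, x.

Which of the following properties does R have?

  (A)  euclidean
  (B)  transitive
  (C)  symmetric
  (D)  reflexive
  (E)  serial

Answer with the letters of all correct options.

(A) not euclidean: u R s and u R x but not s R x.
(B) not transitive: s R u and u R x but not s R x.
(C) symmetric: every R-edge is matched by its reverse.
(D) reflexive: each world relates to itself.
(E) serial: every world has an R-successor.

C, D, E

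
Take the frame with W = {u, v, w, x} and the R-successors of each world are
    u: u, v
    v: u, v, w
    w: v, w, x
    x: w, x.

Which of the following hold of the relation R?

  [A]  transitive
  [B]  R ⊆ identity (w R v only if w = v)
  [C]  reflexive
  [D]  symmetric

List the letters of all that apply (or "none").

(A) not transitive: u R v and v R w but not u R w.
(B) not ⊆ identity: u R v with u ≠ v.
(C) reflexive: each world relates to itself.
(D) symmetric: every R-edge is matched by its reverse.

C, D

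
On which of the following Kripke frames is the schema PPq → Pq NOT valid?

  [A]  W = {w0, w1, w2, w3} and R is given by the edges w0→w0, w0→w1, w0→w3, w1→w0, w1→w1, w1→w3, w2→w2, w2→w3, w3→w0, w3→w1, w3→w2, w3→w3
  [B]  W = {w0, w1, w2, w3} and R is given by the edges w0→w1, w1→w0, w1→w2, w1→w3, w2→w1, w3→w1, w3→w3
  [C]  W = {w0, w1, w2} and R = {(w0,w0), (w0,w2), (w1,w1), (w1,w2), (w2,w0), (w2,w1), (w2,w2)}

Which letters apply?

A, B, C

The schema PPq → Pq is the dual of axiom 4; it is valid on a frame iff R is transitive.
(A) R is not transitive (w0 R w3 and w3 R w2 but not w0 R w2), so the schema fails here.
(B) R is not transitive (w0 R w1 and w1 R w0 but not w0 R w0), so the schema fails here.
(C) R is not transitive (w0 R w2 and w2 R w1 but not w0 R w1), so the schema fails here.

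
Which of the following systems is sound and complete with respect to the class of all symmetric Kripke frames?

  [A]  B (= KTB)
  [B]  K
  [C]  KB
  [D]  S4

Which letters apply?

(A) B (= KTB) is determined by the class of reflexive and symmetric frames.
(B) K is determined by the class of arbitrary frames.
(C) KB is determined by exactly this class.
(D) S4 is determined by the class of reflexive and transitive frames.

C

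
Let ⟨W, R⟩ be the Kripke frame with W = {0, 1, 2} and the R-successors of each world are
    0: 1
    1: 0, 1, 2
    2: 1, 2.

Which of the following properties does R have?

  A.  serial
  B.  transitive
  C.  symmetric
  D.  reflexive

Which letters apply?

(A) serial: every world has an R-successor.
(B) not transitive: 0 R 1 and 1 R 0 but not 0 R 0.
(C) symmetric: every R-edge is matched by its reverse.
(D) not reflexive: not 0 R 0.

A, C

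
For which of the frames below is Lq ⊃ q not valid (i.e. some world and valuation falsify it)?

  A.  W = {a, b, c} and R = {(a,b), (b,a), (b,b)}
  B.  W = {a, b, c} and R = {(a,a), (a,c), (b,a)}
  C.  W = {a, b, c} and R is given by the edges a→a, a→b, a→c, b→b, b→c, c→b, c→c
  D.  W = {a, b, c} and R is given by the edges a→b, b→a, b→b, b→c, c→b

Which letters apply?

A, B, D

The schema Lq ⊃ q is axiom T; it is valid on a frame iff R is reflexive.
(A) R is not reflexive (not a R a), so the schema fails here.
(B) R is not reflexive (not b R b), so the schema fails here.
(C) R is reflexive (each world relates to itself), so the schema is valid here.
(D) R is not reflexive (not a R a), so the schema fails here.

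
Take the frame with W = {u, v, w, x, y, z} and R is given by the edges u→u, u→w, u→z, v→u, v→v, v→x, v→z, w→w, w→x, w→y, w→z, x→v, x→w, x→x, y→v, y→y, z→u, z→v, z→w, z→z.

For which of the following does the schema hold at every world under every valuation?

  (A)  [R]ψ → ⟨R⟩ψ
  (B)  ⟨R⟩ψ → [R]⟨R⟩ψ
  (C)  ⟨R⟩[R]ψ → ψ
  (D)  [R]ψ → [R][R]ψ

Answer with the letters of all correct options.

R is not symmetric: u R w but not w R u.
R is not transitive: u R w and w R x but not u R x.
R is not euclidean: u R w and u R u but not w R u.
R is serial: every world has an R-successor.
(A) [R]ψ → ⟨R⟩ψ (axiom D) characterises the serial frames. R is serial — valid.
(B) ⟨R⟩ψ → [R]⟨R⟩ψ is axiom 5, which corresponds to the euclidean property. R is not euclidean — not valid.
(C) ⟨R⟩[R]ψ → ψ is the dual of axiom B, which corresponds to symmetry. R is not symmetric — not valid.
(D) axiom 4: valid iff R is transitive. R is not transitive — not valid.

A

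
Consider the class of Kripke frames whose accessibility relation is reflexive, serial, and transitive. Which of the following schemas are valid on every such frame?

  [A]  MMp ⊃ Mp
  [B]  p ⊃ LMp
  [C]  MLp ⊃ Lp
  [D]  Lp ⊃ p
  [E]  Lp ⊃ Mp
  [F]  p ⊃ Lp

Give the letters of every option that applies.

A, D, E

(A) MMp ⊃ Mp is the dual of axiom 4; it is valid on a frame exactly when R is transitive. Every such R is transitive, so valid.
(B) p ⊃ LMp is axiom B; it is valid on a frame exactly when R is symmetric. Such an R need not be symmetric, so not valid.
(C) MLp ⊃ Lp (the dual of axiom 5) characterises the euclidean frames. Such an R need not be euclidean — not valid.
(D) axiom T: valid iff R is reflexive. Every such R is reflexive — valid.
(E) Lp ⊃ Mp (axiom D) characterises the serial frames. Every such R is serial — valid.
(F) p ⊃ Lp is valid only on frames where every R-edge is a self-loop. Such an R need not be a subset of the identity — not valid.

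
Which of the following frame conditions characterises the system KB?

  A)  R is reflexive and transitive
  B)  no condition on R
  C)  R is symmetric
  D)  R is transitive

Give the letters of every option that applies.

C

(A) this class determines S4, not KB.
(B) this class determines K, not KB.
(C) KB is sound and complete for exactly this class.
(D) this class determines K4, not KB.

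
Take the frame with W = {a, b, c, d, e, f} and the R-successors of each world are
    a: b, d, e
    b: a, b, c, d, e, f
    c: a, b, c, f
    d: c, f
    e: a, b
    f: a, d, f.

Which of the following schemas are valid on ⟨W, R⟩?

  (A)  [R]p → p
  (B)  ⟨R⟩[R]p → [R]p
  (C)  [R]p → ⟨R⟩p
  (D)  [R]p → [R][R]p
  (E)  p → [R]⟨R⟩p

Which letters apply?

C

R is not reflexive: not a R a.
R is not symmetric: a R d but not d R a.
R is not transitive: a R b and b R a but not a R a.
R is not euclidean: a R d and a R b but not d R b.
R is serial: every world has an R-successor.
(A) axiom T: valid iff R is reflexive. R is not reflexive — not valid.
(B) ⟨R⟩[R]p → [R]p is the dual of axiom 5, which corresponds to the euclidean property. R is not euclidean — not valid.
(C) [R]p → ⟨R⟩p (axiom D) characterises the serial frames. R is serial — valid.
(D) [R]p → [R][R]p is axiom 4; it is valid on a frame exactly when R is transitive. R is not transitive, so not valid.
(E) p → [R]⟨R⟩p is axiom B; it is valid on a frame exactly when R is symmetric. R is not symmetric, so not valid.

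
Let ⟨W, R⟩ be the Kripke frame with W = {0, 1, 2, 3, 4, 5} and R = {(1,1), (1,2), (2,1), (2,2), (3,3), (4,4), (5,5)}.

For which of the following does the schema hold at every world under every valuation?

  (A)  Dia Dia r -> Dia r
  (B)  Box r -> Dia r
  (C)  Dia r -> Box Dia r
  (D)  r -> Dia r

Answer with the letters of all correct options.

R is not reflexive: not 0 R 0.
R is transitive: R is closed under composition.
R is euclidean: any two R-successors of the same world are R-related.
R is not serial: 0 has no R-successor.
(A) Dia Dia r -> Dia r (the dual of axiom 4) characterises the transitive frames. R is transitive — valid.
(B) Box r -> Dia r (axiom D) characterises the serial frames. R is not serial — not valid.
(C) Dia r -> Box Dia r is axiom 5, which corresponds to the euclidean property. R is euclidean — valid.
(D) r -> Dia r is the dual of axiom T; it is valid on a frame exactly when R is reflexive. R is not reflexive, so not valid.

A, C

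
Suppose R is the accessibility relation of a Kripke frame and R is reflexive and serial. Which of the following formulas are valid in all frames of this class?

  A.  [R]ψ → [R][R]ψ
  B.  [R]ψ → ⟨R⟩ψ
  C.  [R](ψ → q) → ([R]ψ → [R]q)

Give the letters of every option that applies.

B, C

(A) [R]ψ → [R][R]ψ (axiom 4) characterises the transitive frames. Such an R need not be transitive — not valid.
(B) [R]ψ → ⟨R⟩ψ is axiom D; it is valid on a frame exactly when R is serial. Every such R is serial, so valid.
(C) [R](ψ → q) → ([R]ψ → [R]q) is axiom K, valid on every Kripke frame — valid.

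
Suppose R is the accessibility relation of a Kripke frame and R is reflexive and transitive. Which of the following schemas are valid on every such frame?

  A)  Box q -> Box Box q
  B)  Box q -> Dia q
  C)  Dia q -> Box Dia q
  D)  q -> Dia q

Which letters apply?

Reflexive relations are serial.
(A) Box q -> Box Box q is axiom 4; it is valid on a frame exactly when R is transitive. Every such R is transitive, so valid.
(B) axiom D: valid iff R is serial. Every such R is serial — valid.
(C) Dia q -> Box Dia q is axiom 5; it is valid on a frame exactly when R is euclidean. Such an R need not be euclidean, so not valid.
(D) the dual of axiom T: valid iff R is reflexive. Every such R is reflexive — valid.

A, B, D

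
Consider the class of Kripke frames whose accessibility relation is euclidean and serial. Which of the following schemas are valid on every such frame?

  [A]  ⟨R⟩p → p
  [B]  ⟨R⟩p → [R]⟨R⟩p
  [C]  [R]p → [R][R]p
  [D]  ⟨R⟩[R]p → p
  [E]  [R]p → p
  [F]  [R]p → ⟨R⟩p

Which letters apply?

B, F

(A) ⟨R⟩p → p (the converse of T) corresponds to R being a subset of the identity. Such an R need not be a subset of the identity, so not valid.
(B) ⟨R⟩p → [R]⟨R⟩p is axiom 5, which corresponds to the euclidean property. Every such R is euclidean — valid.
(C) [R]p → [R][R]p (axiom 4) characterises the transitive frames. Such an R need not be transitive — not valid.
(D) ⟨R⟩[R]p → p (the dual of axiom B) characterises the symmetric frames. Such an R need not be symmetric — not valid.
(E) [R]p → p (axiom T) characterises the reflexive frames. Such an R need not be reflexive — not valid.
(F) axiom D: valid iff R is serial. Every such R is serial — valid.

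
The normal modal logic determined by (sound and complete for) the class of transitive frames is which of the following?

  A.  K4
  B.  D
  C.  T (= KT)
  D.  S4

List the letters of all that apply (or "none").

(A) K4 is determined by exactly this class.
(B) D is determined by the class of serial frames.
(C) T (= KT) is determined by the class of reflexive frames.
(D) S4 is determined by the class of reflexive and transitive frames.

A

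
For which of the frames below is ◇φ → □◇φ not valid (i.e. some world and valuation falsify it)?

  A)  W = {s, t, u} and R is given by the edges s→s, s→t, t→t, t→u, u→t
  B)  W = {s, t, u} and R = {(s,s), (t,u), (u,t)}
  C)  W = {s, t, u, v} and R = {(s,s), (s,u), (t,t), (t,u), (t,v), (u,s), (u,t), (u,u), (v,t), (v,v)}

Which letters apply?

A, B, C

The schema ◇φ → □◇φ is axiom 5; it is valid on a frame iff R is euclidean.
(A) R is not euclidean (s R t and s R s but not t R s), so the schema fails here.
(B) R is not euclidean (t R u and t R u but not u R u), so the schema fails here.
(C) R is not euclidean (t R u and t R v but not u R v), so the schema fails here.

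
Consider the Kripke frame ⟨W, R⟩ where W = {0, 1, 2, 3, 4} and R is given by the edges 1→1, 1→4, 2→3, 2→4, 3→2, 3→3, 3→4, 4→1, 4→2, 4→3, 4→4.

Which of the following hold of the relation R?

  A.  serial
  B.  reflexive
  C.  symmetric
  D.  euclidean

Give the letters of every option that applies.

C

(A) not serial: 0 has no R-successor.
(B) not reflexive: not 0 R 0.
(C) symmetric: every R-edge is matched by its reverse.
(D) not euclidean: 4 R 1 and 4 R 2 but not 1 R 2.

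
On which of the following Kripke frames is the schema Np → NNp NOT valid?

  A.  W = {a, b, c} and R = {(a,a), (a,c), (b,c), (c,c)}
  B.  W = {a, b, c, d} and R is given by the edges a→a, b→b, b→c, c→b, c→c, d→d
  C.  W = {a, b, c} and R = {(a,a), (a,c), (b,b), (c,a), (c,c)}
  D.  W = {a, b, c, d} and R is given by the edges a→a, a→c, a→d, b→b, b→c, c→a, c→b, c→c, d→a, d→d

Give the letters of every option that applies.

D

The schema Np → NNp is axiom 4; it is valid on a frame iff R is transitive.
(A) R is transitive (R is closed under composition), so the schema is valid here.
(B) R is transitive (R is closed under composition), so the schema is valid here.
(C) R is transitive (R is closed under composition), so the schema is valid here.
(D) R is not transitive (a R c and c R b but not a R b), so the schema fails here.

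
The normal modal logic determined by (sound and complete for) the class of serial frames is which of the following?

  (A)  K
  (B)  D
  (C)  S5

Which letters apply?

B

(A) K is determined by the class of arbitrary frames.
(B) D is determined by exactly this class.
(C) S5 is determined by the class of reflexive, symmetric, and transitive frames.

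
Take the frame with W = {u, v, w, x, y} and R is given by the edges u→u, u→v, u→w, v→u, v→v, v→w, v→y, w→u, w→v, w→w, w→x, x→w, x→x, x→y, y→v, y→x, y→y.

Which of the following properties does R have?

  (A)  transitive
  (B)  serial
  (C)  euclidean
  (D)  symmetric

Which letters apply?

(A) not transitive: u R v and v R y but not u R y.
(B) serial: every world has an R-successor.
(C) not euclidean: v R u and v R y but not u R y.
(D) symmetric: every R-edge is matched by its reverse.

B, D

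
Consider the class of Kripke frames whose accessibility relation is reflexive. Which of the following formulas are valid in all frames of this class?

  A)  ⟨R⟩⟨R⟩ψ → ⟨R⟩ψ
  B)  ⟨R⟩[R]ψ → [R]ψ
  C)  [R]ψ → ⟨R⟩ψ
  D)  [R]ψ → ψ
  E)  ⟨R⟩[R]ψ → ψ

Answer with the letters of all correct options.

A reflexive relation is serial.
(A) the dual of axiom 4: valid iff R is transitive. Such an R need not be transitive — not valid.
(B) the dual of axiom 5: valid iff R is euclidean. Such an R need not be euclidean — not valid.
(C) axiom D: valid iff R is serial. Every such R is serial — valid.
(D) axiom T: valid iff R is reflexive. Every such R is reflexive — valid.
(E) ⟨R⟩[R]ψ → ψ (the dual of axiom B) characterises the symmetric frames. Such an R need not be symmetric — not valid.

C, D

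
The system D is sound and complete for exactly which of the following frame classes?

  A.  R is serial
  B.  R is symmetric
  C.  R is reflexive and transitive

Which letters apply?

(A) D is sound and complete for exactly this class.
(B) this class determines KB, not D.
(C) this class determines S4, not D.

A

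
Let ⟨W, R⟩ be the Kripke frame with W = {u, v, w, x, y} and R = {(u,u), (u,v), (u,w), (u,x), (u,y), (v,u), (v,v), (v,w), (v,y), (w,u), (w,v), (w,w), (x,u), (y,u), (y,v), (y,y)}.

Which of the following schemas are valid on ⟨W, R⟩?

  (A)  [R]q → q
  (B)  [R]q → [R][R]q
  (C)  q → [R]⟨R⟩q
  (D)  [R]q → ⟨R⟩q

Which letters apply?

R is not reflexive: not x R x.
R is symmetric: every R-edge is matched by its reverse.
R is not transitive: v R u and u R x but not v R x.
R is serial: every world has an R-successor.
(A) [R]q → q is axiom T; it is valid on a frame exactly when R is reflexive. R is not reflexive, so not valid.
(B) axiom 4: valid iff R is transitive. R is not transitive — not valid.
(C) axiom B: valid iff R is symmetric. R is symmetric — valid.
(D) [R]q → ⟨R⟩q is axiom D; it is valid on a frame exactly when R is serial. R is serial, so valid.

C, D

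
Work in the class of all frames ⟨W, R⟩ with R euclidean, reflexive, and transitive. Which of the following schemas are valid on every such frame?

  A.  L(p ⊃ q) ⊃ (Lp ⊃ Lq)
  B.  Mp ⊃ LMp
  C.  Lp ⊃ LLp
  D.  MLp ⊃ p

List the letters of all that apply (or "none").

A relation that is euclidean, reflexive, and transitive is also serial and symmetric.
(A) this is just K, valid on every normal frame.
(B) Mp ⊃ LMp is axiom 5, which corresponds to the euclidean property. Every such R is euclidean — valid.
(C) Lp ⊃ LLp is axiom 4, which corresponds to transitivity. Every such R is transitive — valid.
(D) the dual of axiom B: valid iff R is symmetric. Every such R is symmetric — valid.

A, B, C, D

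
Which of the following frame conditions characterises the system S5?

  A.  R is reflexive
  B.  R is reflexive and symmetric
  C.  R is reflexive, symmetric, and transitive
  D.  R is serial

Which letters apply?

(A) this class determines T (= KT), not S5.
(B) this class determines B (= KTB), not S5.
(C) S5 is sound and complete for exactly this class.
(D) this class determines D, not S5.

C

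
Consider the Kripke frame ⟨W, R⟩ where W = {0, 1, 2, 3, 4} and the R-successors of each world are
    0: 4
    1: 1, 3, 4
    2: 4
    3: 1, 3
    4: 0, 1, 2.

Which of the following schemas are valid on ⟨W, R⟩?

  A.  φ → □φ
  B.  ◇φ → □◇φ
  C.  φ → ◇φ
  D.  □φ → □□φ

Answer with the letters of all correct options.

none

R is not reflexive: not 0 R 0.
R is not transitive: 0 R 4 and 4 R 0 but not 0 R 0.
R is not euclidean: 1 R 3 and 1 R 4 but not 3 R 4.
R is not a subset of the identity: 0 R 4 with 0 ≠ 4.
(A) φ → □φ is equivalent to ◇p→p; it holds exactly when R ⊆ identity. Here R ⊄ identity — not valid.
(B) ◇φ → □◇φ (axiom 5) characterises the euclidean frames. R is not euclidean — not valid.
(C) φ → ◇φ (the dual of axiom T) characterises the reflexive frames. R is not reflexive — not valid.
(D) □φ → □□φ is axiom 4; it is valid on a frame exactly when R is transitive. R is not transitive, so not valid.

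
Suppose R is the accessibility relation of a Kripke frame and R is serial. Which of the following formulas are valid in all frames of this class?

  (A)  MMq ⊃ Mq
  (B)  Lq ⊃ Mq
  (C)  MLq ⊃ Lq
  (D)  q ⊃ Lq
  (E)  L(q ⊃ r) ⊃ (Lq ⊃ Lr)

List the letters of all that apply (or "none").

(A) MMq ⊃ Mq is the dual of axiom 4; it is valid on a frame exactly when R is transitive. Such an R need not be transitive, so not valid.
(B) Lq ⊃ Mq is axiom D, which corresponds to seriality. Every such R is serial — valid.
(C) MLq ⊃ Lq (the dual of axiom 5) characterises the euclidean frames. Such an R need not be euclidean — not valid.
(D) q ⊃ Lq is valid only on frames where every R-edge is a self-loop. Such an R need not be a subset of the identity — not valid.
(E) L(q ⊃ r) ⊃ (Lq ⊃ Lr) is the K axiom; it holds on all frames — valid.

B, E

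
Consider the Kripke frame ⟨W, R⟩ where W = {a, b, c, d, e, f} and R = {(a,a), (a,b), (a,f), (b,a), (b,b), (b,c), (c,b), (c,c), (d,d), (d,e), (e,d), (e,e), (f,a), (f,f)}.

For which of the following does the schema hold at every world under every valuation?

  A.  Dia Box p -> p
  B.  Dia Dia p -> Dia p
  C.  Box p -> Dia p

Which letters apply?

R is symmetric: every R-edge is matched by its reverse.
R is not transitive: a R b and b R c but not a R c.
R is serial: every world has an R-successor.
(A) the dual of axiom B: valid iff R is symmetric. R is symmetric — valid.
(B) Dia Dia p -> Dia p (the dual of axiom 4) characterises the transitive frames. R is not transitive — not valid.
(C) axiom D: valid iff R is serial. R is serial — valid.

A, C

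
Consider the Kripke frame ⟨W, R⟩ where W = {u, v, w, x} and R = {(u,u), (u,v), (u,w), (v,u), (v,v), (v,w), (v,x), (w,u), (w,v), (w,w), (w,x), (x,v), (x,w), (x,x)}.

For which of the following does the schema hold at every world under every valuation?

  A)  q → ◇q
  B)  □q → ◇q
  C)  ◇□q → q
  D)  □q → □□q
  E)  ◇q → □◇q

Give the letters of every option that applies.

A, B, C

R is reflexive: each world relates to itself.
R is symmetric: every R-edge is matched by its reverse.
R is not transitive: u R v and v R x but not u R x.
R is not euclidean: v R u and v R x but not u R x.
R is serial: every world has an R-successor.
(A) q → ◇q (the dual of axiom T) characterises the reflexive frames. R is reflexive — valid.
(B) □q → ◇q is axiom D, which corresponds to seriality. R is serial — valid.
(C) ◇□q → q is the dual of axiom B, which corresponds to symmetry. R is symmetric — valid.
(D) □q → □□q is axiom 4, which corresponds to transitivity. R is not transitive — not valid.
(E) axiom 5: valid iff R is euclidean. R is not euclidean — not valid.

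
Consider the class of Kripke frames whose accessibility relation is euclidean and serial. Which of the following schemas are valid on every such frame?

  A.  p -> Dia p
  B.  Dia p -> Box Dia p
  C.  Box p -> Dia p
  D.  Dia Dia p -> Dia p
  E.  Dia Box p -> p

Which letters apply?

(A) p -> Dia p is the dual of axiom T; it is valid on a frame exactly when R is reflexive. Such an R need not be reflexive, so not valid.
(B) Dia p -> Box Dia p (axiom 5) characterises the euclidean frames. Every such R is euclidean — valid.
(C) Box p -> Dia p (axiom D) characterises the serial frames. Every such R is serial — valid.
(D) Dia Dia p -> Dia p is the dual of axiom 4; it is valid on a frame exactly when R is transitive. Such an R need not be transitive, so not valid.
(E) Dia Box p -> p is the dual of axiom B, which corresponds to symmetry. Such an R need not be symmetric — not valid.

B, C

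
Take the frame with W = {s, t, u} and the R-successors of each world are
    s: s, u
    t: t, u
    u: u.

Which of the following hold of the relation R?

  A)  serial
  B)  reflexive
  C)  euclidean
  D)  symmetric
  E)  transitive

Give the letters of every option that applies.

(A) serial: every world has an R-successor.
(B) reflexive: each world relates to itself.
(C) not euclidean: s R u and s R s but not u R s.
(D) not symmetric: s R u but not u R s.
(E) transitive: R is closed under composition.

A, B, E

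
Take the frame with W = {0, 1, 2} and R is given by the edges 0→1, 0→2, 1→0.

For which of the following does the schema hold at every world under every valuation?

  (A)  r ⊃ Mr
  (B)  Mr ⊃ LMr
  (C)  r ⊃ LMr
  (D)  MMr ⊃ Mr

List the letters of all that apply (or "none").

R is not reflexive: not 0 R 0.
R is not symmetric: 0 R 2 but not 2 R 0.
R is not transitive: 0 R 1 and 1 R 0 but not 0 R 0.
R is not euclidean: 0 R 1 and 0 R 2 but not 1 R 2.
(A) r ⊃ Mr (the dual of axiom T) characterises the reflexive frames. R is not reflexive — not valid.
(B) axiom 5: valid iff R is euclidean. R is not euclidean — not valid.
(C) r ⊃ LMr (axiom B) characterises the symmetric frames. R is not symmetric — not valid.
(D) MMr ⊃ Mr (the dual of axiom 4) characterises the transitive frames. R is not transitive — not valid.

none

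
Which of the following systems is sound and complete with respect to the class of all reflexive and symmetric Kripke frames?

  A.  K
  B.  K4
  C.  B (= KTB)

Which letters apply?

(A) K is determined by the class of arbitrary frames.
(B) K4 is determined by the class of transitive frames.
(C) B (= KTB) is determined by exactly this class.

C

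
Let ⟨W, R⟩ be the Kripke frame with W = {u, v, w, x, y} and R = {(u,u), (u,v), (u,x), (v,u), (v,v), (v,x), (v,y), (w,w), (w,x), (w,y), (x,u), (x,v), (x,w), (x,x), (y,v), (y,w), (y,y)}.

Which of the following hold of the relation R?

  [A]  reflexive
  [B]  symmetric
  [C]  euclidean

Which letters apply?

A, B

(A) reflexive: each world relates to itself.
(B) symmetric: every R-edge is matched by its reverse.
(C) not euclidean: v R u and v R y but not u R y.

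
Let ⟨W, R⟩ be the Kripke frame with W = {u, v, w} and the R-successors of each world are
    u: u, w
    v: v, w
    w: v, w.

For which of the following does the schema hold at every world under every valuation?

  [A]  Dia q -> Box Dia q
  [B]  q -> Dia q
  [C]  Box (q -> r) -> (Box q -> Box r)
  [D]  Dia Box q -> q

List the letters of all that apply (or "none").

R is reflexive: each world relates to itself.
R is not symmetric: u R w but not w R u.
R is not euclidean: u R w and u R u but not w R u.
(A) Dia q -> Box Dia q is axiom 5, which corresponds to the euclidean property. R is not euclidean — not valid.
(B) q -> Dia q is the dual of axiom T; it is valid on a frame exactly when R is reflexive. R is reflexive, so valid.
(C) Box (q -> r) -> (Box q -> Box r) is the K axiom; it holds on all frames — valid.
(D) Dia Box q -> q (the dual of axiom B) characterises the symmetric frames. R is not symmetric — not valid.

B, C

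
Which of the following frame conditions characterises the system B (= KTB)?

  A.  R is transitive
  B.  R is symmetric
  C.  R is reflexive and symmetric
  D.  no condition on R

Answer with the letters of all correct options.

C

(A) this class determines K4, not B (= KTB).
(B) this class determines KB, not B (= KTB).
(C) B (= KTB) is sound and complete for exactly this class.
(D) this class determines K, not B (= KTB).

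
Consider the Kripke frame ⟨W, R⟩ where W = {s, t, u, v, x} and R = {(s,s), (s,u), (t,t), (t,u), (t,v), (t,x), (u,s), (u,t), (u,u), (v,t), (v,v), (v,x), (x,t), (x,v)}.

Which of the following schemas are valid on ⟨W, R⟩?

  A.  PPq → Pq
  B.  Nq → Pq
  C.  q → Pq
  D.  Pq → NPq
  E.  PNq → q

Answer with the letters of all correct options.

B, E

R is not reflexive: not x R x.
R is symmetric: every R-edge is matched by its reverse.
R is not transitive: s R u and u R t but not s R t.
R is not euclidean: t R u and t R v but not u R v.
R is serial: every world has an R-successor.
(A) PPq → Pq is the dual of axiom 4, which corresponds to transitivity. R is not transitive — not valid.
(B) Nq → Pq (axiom D) characterises the serial frames. R is serial — valid.
(C) q → Pq (the dual of axiom T) characterises the reflexive frames. R is not reflexive — not valid.
(D) Pq → NPq (axiom 5) characterises the euclidean frames. R is not euclidean — not valid.
(E) PNq → q is the dual of axiom B; it is valid on a frame exactly when R is symmetric. R is symmetric, so valid.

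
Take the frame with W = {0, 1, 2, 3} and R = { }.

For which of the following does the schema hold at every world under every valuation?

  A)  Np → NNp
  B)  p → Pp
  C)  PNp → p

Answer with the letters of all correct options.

A, C

R is not reflexive: not 0 R 0.
R is symmetric: every R-edge is matched by its reverse.
R is transitive: R is closed under composition.
(A) Np → NNp (axiom 4) characterises the transitive frames. R is transitive — valid.
(B) p → Pp (the dual of axiom T) characterises the reflexive frames. R is not reflexive — not valid.
(C) PNp → p (the dual of axiom B) characterises the symmetric frames. R is symmetric — valid.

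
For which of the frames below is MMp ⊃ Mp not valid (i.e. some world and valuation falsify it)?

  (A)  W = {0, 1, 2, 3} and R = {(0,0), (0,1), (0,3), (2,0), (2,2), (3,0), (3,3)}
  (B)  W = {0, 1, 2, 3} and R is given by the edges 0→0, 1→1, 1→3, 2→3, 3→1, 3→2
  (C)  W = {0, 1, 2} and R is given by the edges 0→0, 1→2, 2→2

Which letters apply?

The schema MMp ⊃ Mp is the dual of axiom 4; it is valid on a frame iff R is transitive.
(A) R is not transitive (2 R 0 and 0 R 1 but not 2 R 1), so the schema fails here.
(B) R is not transitive (1 R 3 and 3 R 2 but not 1 R 2), so the schema fails here.
(C) R is transitive (R is closed under composition), so the schema is valid here.

A, B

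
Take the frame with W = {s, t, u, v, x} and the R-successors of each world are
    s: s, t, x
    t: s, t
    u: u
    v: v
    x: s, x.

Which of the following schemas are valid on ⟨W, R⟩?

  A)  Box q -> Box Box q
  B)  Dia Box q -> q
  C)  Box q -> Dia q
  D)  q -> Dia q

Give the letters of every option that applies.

B, C, D

R is reflexive: each world relates to itself.
R is symmetric: every R-edge is matched by its reverse.
R is not transitive: t R s and s R x but not t R x.
R is serial: every world has an R-successor.
(A) Box q -> Box Box q is axiom 4, which corresponds to transitivity. R is not transitive — not valid.
(B) the dual of axiom B: valid iff R is symmetric. R is symmetric — valid.
(C) Box q -> Dia q is axiom D; it is valid on a frame exactly when R is serial. R is serial, so valid.
(D) q -> Dia q (the dual of axiom T) characterises the reflexive frames. R is reflexive — valid.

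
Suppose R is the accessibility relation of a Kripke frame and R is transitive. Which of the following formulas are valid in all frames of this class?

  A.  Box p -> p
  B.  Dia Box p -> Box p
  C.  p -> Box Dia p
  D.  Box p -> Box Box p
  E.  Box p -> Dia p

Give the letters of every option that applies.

D

(A) Box p -> p (axiom T) characterises the reflexive frames. Such an R need not be reflexive — not valid.
(B) the dual of axiom 5: valid iff R is euclidean. Such an R need not be euclidean — not valid.
(C) p -> Box Dia p is axiom B, which corresponds to symmetry. Such an R need not be symmetric — not valid.
(D) axiom 4: valid iff R is transitive. Every such R is transitive — valid.
(E) axiom D: valid iff R is serial. Such an R need not be serial — not valid.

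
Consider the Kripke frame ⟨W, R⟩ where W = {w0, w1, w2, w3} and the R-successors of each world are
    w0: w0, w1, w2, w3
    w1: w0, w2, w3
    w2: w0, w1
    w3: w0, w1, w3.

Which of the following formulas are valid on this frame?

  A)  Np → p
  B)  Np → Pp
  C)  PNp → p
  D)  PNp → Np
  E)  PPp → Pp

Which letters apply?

B, C

R is not reflexive: not w1 R w1.
R is symmetric: every R-edge is matched by its reverse.
R is not transitive: w1 R w0 and w0 R w1 but not w1 R w1.
R is not euclidean: w0 R w2 and w0 R w3 but not w2 R w3.
R is serial: every world has an R-successor.
(A) axiom T: valid iff R is reflexive. R is not reflexive — not valid.
(B) Np → Pp (axiom D) characterises the serial frames. R is serial — valid.
(C) PNp → p is the dual of axiom B, which corresponds to symmetry. R is symmetric — valid.
(D) the dual of axiom 5: valid iff R is euclidean. R is not euclidean — not valid.
(E) PPp → Pp (the dual of axiom 4) characterises the transitive frames. R is not transitive — not valid.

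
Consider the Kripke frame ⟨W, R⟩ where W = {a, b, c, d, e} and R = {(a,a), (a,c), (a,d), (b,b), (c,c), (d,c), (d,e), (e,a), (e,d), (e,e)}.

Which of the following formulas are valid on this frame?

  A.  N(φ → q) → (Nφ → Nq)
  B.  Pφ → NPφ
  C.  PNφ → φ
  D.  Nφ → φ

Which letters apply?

R is not reflexive: not d R d.
R is not symmetric: a R c but not c R a.
R is not euclidean: a R c and a R a but not c R a.
(A) this is just K, valid on every normal frame.
(B) Pφ → NPφ is axiom 5; it is valid on a frame exactly when R is euclidean. R is not euclidean, so not valid.
(C) the dual of axiom B: valid iff R is symmetric. R is not symmetric — not valid.
(D) axiom T: valid iff R is reflexive. R is not reflexive — not valid.

A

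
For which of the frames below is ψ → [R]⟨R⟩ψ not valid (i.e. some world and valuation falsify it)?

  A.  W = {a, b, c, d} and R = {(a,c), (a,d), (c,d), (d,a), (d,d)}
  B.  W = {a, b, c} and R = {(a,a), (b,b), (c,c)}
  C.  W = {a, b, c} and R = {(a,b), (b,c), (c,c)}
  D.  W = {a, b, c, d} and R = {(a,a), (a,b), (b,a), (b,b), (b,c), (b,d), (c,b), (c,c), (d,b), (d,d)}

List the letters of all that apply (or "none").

The schema ψ → [R]⟨R⟩ψ is axiom B; it is valid on a frame iff R is symmetric.
(A) R is not symmetric (a R c but not c R a), so the schema fails here.
(B) R is symmetric (every R-edge is matched by its reverse), so the schema is valid here.
(C) R is not symmetric (a R b but not b R a), so the schema fails here.
(D) R is symmetric (every R-edge is matched by its reverse), so the schema is valid here.

A, C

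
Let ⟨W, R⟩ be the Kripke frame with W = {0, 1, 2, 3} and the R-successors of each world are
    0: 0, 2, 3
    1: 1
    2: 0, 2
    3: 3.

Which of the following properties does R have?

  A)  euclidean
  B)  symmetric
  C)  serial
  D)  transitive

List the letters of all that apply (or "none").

(A) not euclidean: 0 R 2 and 0 R 3 but not 2 R 3.
(B) not symmetric: 0 R 3 but not 3 R 0.
(C) serial: every world has an R-successor.
(D) not transitive: 2 R 0 and 0 R 3 but not 2 R 3.

C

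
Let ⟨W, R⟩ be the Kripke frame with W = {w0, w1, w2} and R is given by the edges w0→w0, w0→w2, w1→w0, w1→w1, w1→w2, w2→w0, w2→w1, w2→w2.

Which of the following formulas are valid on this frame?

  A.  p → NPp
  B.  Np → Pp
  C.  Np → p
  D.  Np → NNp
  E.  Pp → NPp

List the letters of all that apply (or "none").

B, C

R is reflexive: each world relates to itself.
R is not symmetric: w1 R w0 but not w0 R w1.
R is not transitive: w0 R w2 and w2 R w1 but not w0 R w1.
R is not euclidean: w1 R w0 and w1 R w1 but not w0 R w1.
R is serial: every world has an R-successor.
(A) p → NPp is axiom B, which corresponds to symmetry. R is not symmetric — not valid.
(B) Np → Pp is axiom D, which corresponds to seriality. R is serial — valid.
(C) Np → p is axiom T; it is valid on a frame exactly when R is reflexive. R is reflexive, so valid.
(D) Np → NNp (axiom 4) characterises the transitive frames. R is not transitive — not valid.
(E) Pp → NPp (axiom 5) characterises the euclidean frames. R is not euclidean — not valid.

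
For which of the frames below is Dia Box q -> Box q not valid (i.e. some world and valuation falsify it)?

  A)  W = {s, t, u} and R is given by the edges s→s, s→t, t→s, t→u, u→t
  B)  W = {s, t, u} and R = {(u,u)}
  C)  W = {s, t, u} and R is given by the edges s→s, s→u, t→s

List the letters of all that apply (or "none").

A, C

The schema Dia Box q -> Box q is the dual of axiom 5; it is valid on a frame iff R is euclidean.
(A) R is not euclidean (t R s and t R u but not s R u), so the schema fails here.
(B) R is euclidean (any two R-successors of the same world are R-related), so the schema is valid here.
(C) R is not euclidean (s R u and s R s but not u R s), so the schema fails here.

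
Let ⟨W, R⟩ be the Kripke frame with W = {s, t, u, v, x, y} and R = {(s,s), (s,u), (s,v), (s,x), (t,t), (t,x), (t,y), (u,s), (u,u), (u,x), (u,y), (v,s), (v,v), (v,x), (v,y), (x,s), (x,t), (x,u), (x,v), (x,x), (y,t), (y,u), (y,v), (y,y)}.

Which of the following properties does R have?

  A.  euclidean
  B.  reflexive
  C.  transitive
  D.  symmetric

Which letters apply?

B, D

(A) not euclidean: s R u and s R v but not u R v.
(B) reflexive: each world relates to itself.
(C) not transitive: s R u and u R y but not s R y.
(D) symmetric: every R-edge is matched by its reverse.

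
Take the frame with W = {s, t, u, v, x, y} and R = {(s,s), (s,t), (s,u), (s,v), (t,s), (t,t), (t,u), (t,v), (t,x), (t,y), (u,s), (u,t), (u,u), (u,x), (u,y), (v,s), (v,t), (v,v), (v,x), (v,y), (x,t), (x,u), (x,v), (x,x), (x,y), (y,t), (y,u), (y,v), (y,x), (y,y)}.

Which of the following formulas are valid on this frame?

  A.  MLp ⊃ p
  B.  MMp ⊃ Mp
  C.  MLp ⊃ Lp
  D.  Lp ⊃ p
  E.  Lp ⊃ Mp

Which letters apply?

A, D, E

R is reflexive: each world relates to itself.
R is symmetric: every R-edge is matched by its reverse.
R is not transitive: s R t and t R x but not s R x.
R is not euclidean: s R u and s R v but not u R v.
R is serial: every world has an R-successor.
(A) MLp ⊃ p is the dual of axiom B; it is valid on a frame exactly when R is symmetric. R is symmetric, so valid.
(B) MMp ⊃ Mp is the dual of axiom 4, which corresponds to transitivity. R is not transitive — not valid.
(C) MLp ⊃ Lp is the dual of axiom 5, which corresponds to the euclidean property. R is not euclidean — not valid.
(D) axiom T: valid iff R is reflexive. R is reflexive — valid.
(E) Lp ⊃ Mp is axiom D, which corresponds to seriality. R is serial — valid.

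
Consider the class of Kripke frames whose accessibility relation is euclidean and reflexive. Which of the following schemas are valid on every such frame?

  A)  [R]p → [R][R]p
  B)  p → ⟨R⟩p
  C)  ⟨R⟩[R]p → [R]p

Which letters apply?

A reflexive euclidean relation is also symmetric (from wRw and wRv the euclidean condition gives vRw) and hence transitive; it is an equivalence relation.
(A) [R]p → [R][R]p is axiom 4, which corresponds to transitivity. Every such R is transitive — valid.
(B) p → ⟨R⟩p (the dual of axiom T) characterises the reflexive frames. Every such R is reflexive — valid.
(C) ⟨R⟩[R]p → [R]p is the dual of axiom 5, which corresponds to the euclidean property. Every such R is euclidean — valid.

A, B, C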